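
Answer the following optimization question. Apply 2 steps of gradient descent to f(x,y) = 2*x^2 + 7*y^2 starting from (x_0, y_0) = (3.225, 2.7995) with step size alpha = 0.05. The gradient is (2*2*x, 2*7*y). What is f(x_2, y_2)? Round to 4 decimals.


Gradient descent on f(x,y) = 2*x^2 + 7*y^2.
Starting point: (3.225, 2.7995), alpha = 0.05
Step 1: grad_x = 2*2*3.225 = 12.9, grad_y = 2*7*2.7995 = 39.193
  x_1 = 3.225 - 0.05*12.9 = 2.58
  y_1 = 2.7995 - 0.05*39.193 = 0.8399
Step 2: grad_x = 2*2*2.58 = 10.32, grad_y = 2*7*0.8399 = 11.7579
  x_2 = 2.58 - 0.05*10.32 = 2.064
  y_2 = 0.8399 - 0.05*11.7579 = 0.252
f(2.064, 0.252) = 2*2.064^2 + 7*0.252^2 = 8.9646


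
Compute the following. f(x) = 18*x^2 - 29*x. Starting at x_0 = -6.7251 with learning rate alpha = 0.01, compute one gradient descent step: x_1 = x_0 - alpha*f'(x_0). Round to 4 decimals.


We compute the gradient at x_0 and apply the update.
f'(x) = 36*x - 29
f'(-6.7251) = 36*-6.7251 - 29 = -271.1036
x_1 = -6.7251 - 0.01*-271.1036 = -4.0141


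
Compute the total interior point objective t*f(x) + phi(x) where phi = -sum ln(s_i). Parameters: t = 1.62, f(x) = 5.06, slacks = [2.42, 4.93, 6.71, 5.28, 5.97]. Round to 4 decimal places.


Step 1: Compute log-barrier.
ln values: [0.8838, 1.5953, 1.9036, 1.6639, 1.7867]
phi = -(0.8838 + 1.5953 + 1.9036 + 1.6639 + 1.7867) = -7.8334
Step 2: Compute augmented objective.
t*f(x) = 1.62*5.06 = 8.1972
Total = 8.1972 - 7.8334 = 0.3638


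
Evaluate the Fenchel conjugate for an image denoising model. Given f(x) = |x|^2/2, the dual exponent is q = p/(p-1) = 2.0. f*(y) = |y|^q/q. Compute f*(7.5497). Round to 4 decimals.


The conjugate exponent q satisfies 1/p + 1/q = 1.
p = 2, so q = 2/(2 - 1) = 2.0
|y|^q = 7.5497^2.0 = 56.998
f*(7.5497) = 56.998 / 2.0 = 28.499


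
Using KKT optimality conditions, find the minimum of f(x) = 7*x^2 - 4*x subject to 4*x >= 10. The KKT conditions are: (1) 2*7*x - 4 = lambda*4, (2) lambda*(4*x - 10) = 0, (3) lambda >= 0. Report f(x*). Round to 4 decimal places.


Step 1: Try lambda = 0 (constraint inactive).
x_unc = 4/(2*7) = 0.2857
Check: 4*0.2857 = 1.1428 < 10 -- violated!
Step 2: Constraint must be active: 4*x = 10
x* = 10/4 = 2.5
lambda = (2*7*2.5 - 4)/4 = 7.75
Step 3: Compute optimal value.
f(x*) = 7*2.5^2 - 4*2.5 = 33.75


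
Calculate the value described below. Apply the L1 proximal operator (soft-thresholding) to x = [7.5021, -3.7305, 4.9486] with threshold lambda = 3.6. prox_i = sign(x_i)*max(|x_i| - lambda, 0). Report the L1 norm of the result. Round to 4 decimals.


Soft-thresholding with lambda = 3.6:
prox(7.5021) = sign(7.5021)*max(|7.5021| - 3.6, 0) = 3.9021
prox(-3.7305) = sign(-3.7305)*max(|-3.7305| - 3.6, 0) = -0.1305
prox(4.9486) = sign(4.9486)*max(|4.9486| - 3.6, 0) = 1.3486
prox(x) = [3.9021, -0.1305, 1.3486]
||prox(x)||_1 = 3.9021 + 0.1305 + 1.3486 = 5.3812


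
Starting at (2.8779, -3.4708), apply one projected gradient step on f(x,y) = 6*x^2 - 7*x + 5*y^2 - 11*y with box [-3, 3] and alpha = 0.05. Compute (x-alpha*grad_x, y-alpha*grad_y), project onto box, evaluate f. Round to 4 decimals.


Step 1: Compute gradient at (2.8779, -3.4708).
grad_x = 2*6*2.8779 - 7 = 27.5348
grad_y = 2*5*-3.4708 - 11 = -45.708
Step 2: Gradient step.
x_raw = 2.8779 - 0.05*27.5348 = 1.5012
y_raw = -3.4708 - 0.05*-45.708 = -1.1854
Step 3: Project onto [-3, 3].
x_proj = clip(1.5012) = 1.5012
y_proj = clip(-1.1854) = -1.1854
Step 4: Evaluate f.
f(1.5012, -1.1854) = 23.078


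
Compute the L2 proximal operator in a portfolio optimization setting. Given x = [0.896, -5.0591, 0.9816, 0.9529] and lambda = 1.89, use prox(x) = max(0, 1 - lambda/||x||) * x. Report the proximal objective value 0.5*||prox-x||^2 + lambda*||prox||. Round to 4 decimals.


Step 1: Compute ||x||.
||x|| = 5.3168
Step 2: Compute scaling factor.
scale = max(0, 1 - 1.89/5.3168) = 0.6445
Step 3: prox(x) = [0.5775, -3.2607, 0.6327, 0.6142]
||prox(x)|| = 3.4268
Step 4: Proximal objective.
0.5*||prox-x||^2 = 1.7861
lambda*||prox|| = 6.4767
Total = 8.2628


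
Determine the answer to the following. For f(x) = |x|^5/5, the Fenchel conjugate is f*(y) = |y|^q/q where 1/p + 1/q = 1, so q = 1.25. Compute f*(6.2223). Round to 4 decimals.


The conjugate exponent q satisfies 1/p + 1/q = 1.
p = 5, so q = 5/(5 - 1) = 1.25
|y|^q = 6.2223^1.25 = 9.8274
f*(6.2223) = 9.8274 / 1.25 = 7.8619


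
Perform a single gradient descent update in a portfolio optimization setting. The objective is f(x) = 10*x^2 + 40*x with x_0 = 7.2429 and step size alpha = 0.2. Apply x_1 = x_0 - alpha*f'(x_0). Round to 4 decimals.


We compute the gradient at x_0 and apply the update.
f'(x) = 20*x + 40
f'(7.2429) = 20*7.2429 + 40 = 184.858
x_1 = 7.2429 - 0.2*184.858 = -29.7287


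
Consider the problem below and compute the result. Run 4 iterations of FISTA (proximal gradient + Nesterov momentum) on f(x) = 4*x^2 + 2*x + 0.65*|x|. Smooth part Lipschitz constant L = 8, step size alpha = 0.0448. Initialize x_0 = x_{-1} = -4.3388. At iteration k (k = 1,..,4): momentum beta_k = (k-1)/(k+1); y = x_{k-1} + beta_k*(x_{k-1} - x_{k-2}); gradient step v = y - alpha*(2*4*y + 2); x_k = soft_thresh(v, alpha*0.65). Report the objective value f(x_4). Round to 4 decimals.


FISTA on f(x) = 4*x^2 + 2*x + 0.65*|x|
L = 8, alpha = 0.0448
Iteration 1: beta = 0.0, y = -4.3388 + 0.0*(-4.3388 + 4.3388) = -4.3388
  grad(y) = -32.7104, v = y - alpha*grad = -2.8734
  prox(v) = soft_thresh(-2.8734, 0.0291) = -2.8443
Iteration 2: beta = 0.3333, y = -2.8443 + 0.3333*(-2.8443 + 4.3388) = -2.3461
  grad(y) = -16.7686, v = y - alpha*grad = -1.5948
  prox(v) = soft_thresh(-1.5948, 0.0291) = -1.5657
Iteration 3: beta = 0.5, y = -1.5657 + 0.5*(-1.5657 + 2.8443) = -0.9265
  grad(y) = -5.4116, v = y - alpha*grad = -0.684
  prox(v) = soft_thresh(-0.684, 0.0291) = -0.6549
Iteration 4: beta = 0.6, y = -0.6549 + 0.6*(-0.6549 + 1.5657) = -0.1084
  grad(y) = 1.1328, v = y - alpha*grad = -0.1591
  prox(v) = soft_thresh(-0.1591, 0.0291) = -0.13
f(x_4) = 4*(-0.13)^2 + 2*(-0.13) + 0.65*|-0.13| = -0.1079


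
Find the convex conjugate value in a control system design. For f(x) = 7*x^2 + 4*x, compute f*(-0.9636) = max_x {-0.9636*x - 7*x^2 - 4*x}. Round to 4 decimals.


f*(y) = sup_x {y*x - a*x^2 - b*x} = sup_x {(y-b)*x - a*x^2}
FOC: (y - b) - 2a*x = 0 => x* = (y - b)/(2a)
x* = (-0.9636 - 4)/(2*7) = -0.3545
f*(-0.9636) = (y-b)^2/(4a) = (-0.9636 - 4)^2/(4*7)
= 24.6373/28 = 0.8799


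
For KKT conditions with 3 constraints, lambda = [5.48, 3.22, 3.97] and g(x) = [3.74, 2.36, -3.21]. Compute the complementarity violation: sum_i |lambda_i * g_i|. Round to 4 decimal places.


KKT complementary slackness check:
lambda_1 * g_1 = 5.48 * 3.74 = 20.4952
lambda_2 * g_2 = 3.22 * 2.36 = 7.5992
lambda_3 * g_3 = 3.97 * -3.21 = -12.7437
Total violation = 20.4952 + 7.5992 + 12.7437 = 40.8381


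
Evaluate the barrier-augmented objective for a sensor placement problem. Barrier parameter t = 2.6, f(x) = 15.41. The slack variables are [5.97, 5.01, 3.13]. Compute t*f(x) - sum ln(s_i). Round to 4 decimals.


Step 1: Compute log-barrier.
ln values: [1.7867, 1.6114, 1.141]
phi = -(1.7867 + 1.6114 + 1.141) = -4.5392
Step 2: Compute augmented objective.
t*f(x) = 2.6*15.41 = 40.066
Total = 40.066 - 4.5392 = 35.5268


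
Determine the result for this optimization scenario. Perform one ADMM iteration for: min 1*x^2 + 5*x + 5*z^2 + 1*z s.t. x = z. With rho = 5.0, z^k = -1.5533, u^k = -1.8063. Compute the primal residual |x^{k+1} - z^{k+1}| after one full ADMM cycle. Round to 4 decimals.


ADMM iteration with rho = 5.0, z^k = -1.5533, u^k = -1.8063
Step 1: x-update.
Minimize 1*x^2 + 5*x + (5.0/2)*(x + 1.5533 - 1.8063)^2
FOC: (2*1 + 5.0)*x = -5 + 5.0*(-1.5533 + 1.8063)
x^{k+1} = -0.5336
Step 2: z-update.
Minimize 5*z^2 + 1*z + (5.0/2)*(-0.5336 - z - 1.8063)^2
FOC: (2*5 + 5.0)*z = -1 + 5.0*(-0.5336 - 1.8063)
z^{k+1} = -0.8466
Step 3: u-update.
u^{k+1} = -1.8063 - 0.5336 + 0.8466 = -1.4932
Step 4: Primal residual = |-0.5336 + 0.8466| = 0.3131


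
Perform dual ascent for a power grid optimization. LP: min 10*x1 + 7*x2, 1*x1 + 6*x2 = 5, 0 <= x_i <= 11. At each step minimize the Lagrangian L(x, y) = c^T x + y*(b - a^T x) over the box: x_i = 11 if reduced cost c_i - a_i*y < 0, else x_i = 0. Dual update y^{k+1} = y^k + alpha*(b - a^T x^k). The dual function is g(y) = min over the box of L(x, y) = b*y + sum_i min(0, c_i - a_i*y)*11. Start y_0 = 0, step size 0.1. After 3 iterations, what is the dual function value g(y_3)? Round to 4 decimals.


Dual ascent for LP: min 10*x1 + 7*x2, 1*x1 + 6*x2 = 5, 0 <= x_i <= 11
Step 1: y^k = 0.0, reduced costs: (10.0, 7.0)
  x^k = (0.0, 0.0), subgradient = b - a^T x = 5.0
  y^{k+1} = 0.0 + 0.1*5.0 = 0.5
Step 2: y^k = 0.5, reduced costs: (9.5, 4.0)
  x^k = (0.0, 0.0), subgradient = b - a^T x = 5.0
  y^{k+1} = 0.5 + 0.1*5.0 = 1.0
Step 3: y^k = 1.0, reduced costs: (9.0, 1.0)
  x^k = (0.0, 0.0), subgradient = b - a^T x = 5.0
  y^{k+1} = 1.0 + 0.1*5.0 = 1.5
Dual objective at y_3 = 1.5: reduced costs (8.5, -2.0), box minimizer x = (0.0, 11.0)
g(y_3) = b*y + (c1 - a1*y)*x1 + (c2 - a2*y)*x2 = 5*1.5 + 8.5*0.0 + (-2.0)*11.0 = 7.5 + 0.0 - 22.0 = -14.5


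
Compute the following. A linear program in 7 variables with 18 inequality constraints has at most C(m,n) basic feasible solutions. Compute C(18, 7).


Each vertex corresponds to some choice of n active constraints out of m, so the number of vertices is at most C(m, n) = m! / (n!(m-n)!).
m = 18, n = 7
Numerator: 18 * 17 * 16 * 15 * 14 * 13 * 12
Denominator: 7! = 5040
C(18, 7) = 31824


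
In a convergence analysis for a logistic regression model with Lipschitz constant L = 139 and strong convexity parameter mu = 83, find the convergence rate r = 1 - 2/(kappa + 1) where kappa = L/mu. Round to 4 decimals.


Step 1: Compute the condition number.
kappa = L/mu = 139/83 = 1.6747
Step 2: Compute the convergence rate.
r = 1 - 2/(kappa + 1) = 1 - 2*mu/(L + mu) = (L - mu)/(L + mu) = 56/222 = 0.2523


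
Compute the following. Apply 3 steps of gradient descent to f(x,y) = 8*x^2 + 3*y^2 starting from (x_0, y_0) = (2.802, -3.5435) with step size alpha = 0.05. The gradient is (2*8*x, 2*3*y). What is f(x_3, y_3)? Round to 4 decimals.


Gradient descent on f(x,y) = 8*x^2 + 3*y^2.
Starting point: (2.802, -3.5435), alpha = 0.05
Step 1: grad_x = 2*8*2.802 = 44.832, grad_y = 2*3*-3.5435 = -21.261
  x_1 = 2.802 - 0.05*44.832 = 0.5604
  y_1 = -3.5435 - 0.05*-21.261 = -2.4805
Step 2: grad_x = 2*8*0.5604 = 8.9664, grad_y = 2*3*-2.4805 = -14.8827
  x_2 = 0.5604 - 0.05*8.9664 = 0.1121
  y_2 = -2.4805 - 0.05*-14.8827 = -1.7363
Step 3: grad_x = 2*8*0.1121 = 1.7933, grad_y = 2*3*-1.7363 = -10.4179
  x_3 = 0.1121 - 0.05*1.7933 = 0.0224
  y_3 = -1.7363 - 0.05*-10.4179 = -1.2154
f(0.0224, -1.2154) = 8*0.0224^2 + 3*(-1.2154)^2 = 4.4358


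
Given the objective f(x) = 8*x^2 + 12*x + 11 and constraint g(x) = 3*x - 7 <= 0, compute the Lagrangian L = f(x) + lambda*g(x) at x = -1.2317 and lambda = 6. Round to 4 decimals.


Step 1: Evaluate f(x).
f(-1.2317) = 8*(-1.2317)^2 + 12*(-1.2317) + 11 = 8.3563
Step 2: Evaluate g(x).
g(-1.2317) = 3*-1.2317 - 7 = -10.6951
Step 3: Compute Lagrangian.
L = 8.3563 + 6*-10.6951 = -55.8143


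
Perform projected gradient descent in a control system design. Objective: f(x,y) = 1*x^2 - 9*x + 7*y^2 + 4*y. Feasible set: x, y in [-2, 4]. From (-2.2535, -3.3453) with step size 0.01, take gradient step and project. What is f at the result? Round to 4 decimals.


Step 1: Compute gradient at (-2.2535, -3.3453).
grad_x = 2*1*-2.2535 - 9 = -13.507
grad_y = 2*7*-3.3453 + 4 = -42.8342
Step 2: Gradient step.
x_raw = -2.2535 - 0.01*-13.507 = -2.1184
y_raw = -3.3453 - 0.01*-42.8342 = -2.917
Step 3: Project onto [-2, 4].
x_proj = clip(-2.1184) = -2.0
y_proj = clip(-2.917) = -2.0
Step 4: Evaluate f.
f(-2.0, -2.0) = 42.0


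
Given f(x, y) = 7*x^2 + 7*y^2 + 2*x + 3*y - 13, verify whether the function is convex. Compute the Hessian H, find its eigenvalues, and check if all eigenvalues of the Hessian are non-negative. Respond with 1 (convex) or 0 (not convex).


The Hessian of f(x,y) = 7*x^2 + 7*y^2 + 2*x + 3*y - 13 is:
H = [[14, 0], [0, 14]]
Trace = 14 + 14 = 28
Determinant = 14*14 - (0)^2 = 196
Discriminant = (28)^2 - 4*196 = 0.0
Eigenvalues: lambda_1 = 14.0, lambda_2 = 14.0
The function is convex.

1


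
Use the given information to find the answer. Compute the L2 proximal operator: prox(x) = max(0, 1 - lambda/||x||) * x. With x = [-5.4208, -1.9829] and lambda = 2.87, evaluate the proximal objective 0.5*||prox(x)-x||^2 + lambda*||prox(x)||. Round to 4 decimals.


Step 1: Compute ||x||.
||x|| = 5.7721
Step 2: Compute scaling factor.
scale = max(0, 1 - 2.87/5.7721) = 0.5028
Step 3: prox(x) = [-2.7255, -0.997]
||prox(x)|| = 2.9021
Step 4: Proximal objective.
0.5*||prox-x||^2 = 4.1185
lambda*||prox|| = 8.329
Total = 12.4474


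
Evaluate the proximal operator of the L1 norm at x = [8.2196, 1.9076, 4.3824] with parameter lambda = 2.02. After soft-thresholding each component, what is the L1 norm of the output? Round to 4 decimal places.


Soft-thresholding with lambda = 2.02:
prox(8.2196) = sign(8.2196)*max(|8.2196| - 2.02, 0) = 6.1996
prox(1.9076) = sign(1.9076)*max(|1.9076| - 2.02, 0) = 0.0
prox(4.3824) = sign(4.3824)*max(|4.3824| - 2.02, 0) = 2.3624
prox(x) = [6.1996, 0.0, 2.3624]
||prox(x)||_1 = 6.1996 + 0.0 + 2.3624 = 8.562


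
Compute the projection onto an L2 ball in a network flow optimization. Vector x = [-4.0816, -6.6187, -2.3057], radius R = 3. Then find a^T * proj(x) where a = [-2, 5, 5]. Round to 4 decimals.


Step 1: Compute ||x|| (intermediates to 6 decimals).
||x|| = sqrt((-4.0816)^2 + (-6.6187)^2 + (-2.3057)^2) = 8.110666
Step 2: Project.
Since ||x|| > R, scale = R/||x|| = 3/8.110666 = 0.369883, proj(x) = scale * x
proj(x) = [-1.509714, -2.448145, -0.852839]
Step 3: Dot product.
a^T * proj(x) = -2*(-1.509714) + 5*(-2.448145) + 5*(-0.852839) = -13.4855


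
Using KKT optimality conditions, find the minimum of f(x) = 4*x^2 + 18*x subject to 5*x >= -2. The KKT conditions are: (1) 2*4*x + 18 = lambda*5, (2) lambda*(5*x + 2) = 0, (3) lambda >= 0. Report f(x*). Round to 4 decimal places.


Step 1: Try lambda = 0 (constraint inactive).
x_unc = -18/(2*4) = -2.25
Check: 5*-2.25 = -11.25 < -2 -- violated!
Step 2: Constraint must be active: 5*x = -2
x* = -2/5 = -0.4
lambda = (2*4*(-0.4) + 18)/5 = 2.96
Step 3: Compute optimal value.
f(x*) = 4*(-0.4)^2 + 18*(-0.4) = -6.56


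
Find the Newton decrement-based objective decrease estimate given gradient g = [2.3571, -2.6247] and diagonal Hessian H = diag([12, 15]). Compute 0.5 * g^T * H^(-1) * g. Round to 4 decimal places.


Step 1: H is diagonal, so H^(-1) * g = [0.1964, -0.175].
Step 2: g^T H^(-1) g = sum_i g_i^2 / H_ii
  = (2.3571)^2/12 + (-2.6247)^2/15
  = 0.463 + 0.4593 = 0.9223
Step 3: Objective decrease = 0.5 * g^T H^(-1) g = 0.4611


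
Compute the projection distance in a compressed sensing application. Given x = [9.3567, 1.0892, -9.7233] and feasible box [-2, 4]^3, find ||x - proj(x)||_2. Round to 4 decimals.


Project each component onto [-2, 4].
clip(9.3567) = 4.0, clip(1.0892) = 1.0892, clip(-9.7233) = -2.0
Projection = [4.0, 1.0892, -2.0]
Squared diffs: [28.6942, 0.0, 59.6494]
Distance = sqrt(88.3436) = 9.3991


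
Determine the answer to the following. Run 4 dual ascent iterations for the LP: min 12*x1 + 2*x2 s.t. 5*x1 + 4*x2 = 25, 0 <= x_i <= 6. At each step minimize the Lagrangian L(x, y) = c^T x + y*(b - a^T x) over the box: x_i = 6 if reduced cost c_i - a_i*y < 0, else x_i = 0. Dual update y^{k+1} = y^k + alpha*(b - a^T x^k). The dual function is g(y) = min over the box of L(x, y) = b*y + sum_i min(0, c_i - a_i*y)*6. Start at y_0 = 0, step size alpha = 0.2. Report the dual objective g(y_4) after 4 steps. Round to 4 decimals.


Dual ascent for LP: min 12*x1 + 2*x2, 5*x1 + 4*x2 = 25, 0 <= x_i <= 6
Step 1: y^k = 0.0, reduced costs: (12.0, 2.0)
  x^k = (0.0, 0.0), subgradient = b - a^T x = 25.0
  y^{k+1} = 0.0 + 0.2*25.0 = 5.0
Step 2: y^k = 5.0, reduced costs: (-13.0, -18.0)
  x^k = (6.0, 6.0), subgradient = b - a^T x = -29.0
  y^{k+1} = 5.0 + 0.2*-29.0 = -0.8
Step 3: y^k = -0.8, reduced costs: (16.0, 5.2)
  x^k = (0.0, 0.0), subgradient = b - a^T x = 25.0
  y^{k+1} = -0.8 + 0.2*25.0 = 4.2
Step 4: y^k = 4.2, reduced costs: (-9.0, -14.8)
  x^k = (6.0, 6.0), subgradient = b - a^T x = -29.0
  y^{k+1} = 4.2 + 0.2*-29.0 = -1.6
Dual objective at y_4 = -1.6: reduced costs (20.0, 8.4), box minimizer x = (0.0, 0.0)
g(y_4) = b*y + (c1 - a1*y)*x1 + (c2 - a2*y)*x2 = 25*(-1.6) + 20.0*0.0 + 8.4*0.0 = -40.0 + 0.0 + 0.0 = -40.0


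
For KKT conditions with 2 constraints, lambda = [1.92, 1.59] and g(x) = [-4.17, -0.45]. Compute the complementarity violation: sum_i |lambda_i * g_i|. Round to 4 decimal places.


KKT complementary slackness check:
lambda_1 * g_1 = 1.92 * -4.17 = -8.0064
lambda_2 * g_2 = 1.59 * -0.45 = -0.7155
Total violation = 8.0064 + 0.7155 = 8.7219


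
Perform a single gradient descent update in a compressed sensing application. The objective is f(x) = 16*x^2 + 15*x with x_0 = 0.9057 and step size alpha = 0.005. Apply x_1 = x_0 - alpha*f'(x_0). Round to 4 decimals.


We compute the gradient at x_0 and apply the update.
f'(x) = 32*x + 15
f'(0.9057) = 32*0.9057 + 15 = 43.9824
x_1 = 0.9057 - 0.005*43.9824 = 0.6858


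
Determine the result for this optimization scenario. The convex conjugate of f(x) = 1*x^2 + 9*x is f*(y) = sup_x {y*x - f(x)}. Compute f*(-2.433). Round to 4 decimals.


f*(y) = sup_x {y*x - a*x^2 - b*x} = sup_x {(y-b)*x - a*x^2}
FOC: (y - b) - 2a*x = 0 => x* = (y - b)/(2a)
x* = (-2.433 - 9)/(2*1) = -5.7165
f*(-2.433) = (y-b)^2/(4a) = (-2.433 - 9)^2/(4*1)
= 130.7135/4 = 32.6784


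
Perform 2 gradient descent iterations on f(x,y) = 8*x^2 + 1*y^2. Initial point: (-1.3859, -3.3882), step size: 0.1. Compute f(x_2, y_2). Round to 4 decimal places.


Gradient descent on f(x,y) = 8*x^2 + 1*y^2.
Starting point: (-1.3859, -3.3882), alpha = 0.1
Step 1: grad_x = 2*8*-1.3859 = -22.1744, grad_y = 2*1*-3.3882 = -6.7764
  x_1 = -1.3859 - 0.1*-22.1744 = 0.8315
  y_1 = -3.3882 - 0.1*-6.7764 = -2.7106
Step 2: grad_x = 2*8*0.8315 = 13.3046, grad_y = 2*1*-2.7106 = -5.4211
  x_2 = 0.8315 - 0.1*13.3046 = -0.4989
  y_2 = -2.7106 - 0.1*-5.4211 = -2.1684
f(-0.4989, -2.1684) = 8*(-0.4989)^2 + 1*(-2.1684)^2 = 6.6936


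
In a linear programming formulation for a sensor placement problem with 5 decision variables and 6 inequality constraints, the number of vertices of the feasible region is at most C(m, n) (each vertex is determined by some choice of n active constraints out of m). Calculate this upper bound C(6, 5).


Each vertex corresponds to some choice of n active constraints out of m, so the number of vertices is at most C(m, n) = m! / (n!(m-n)!).
m = 6, n = 5
Numerator: 6 * 5 * 4 * 3 * 2
Denominator: 5! = 120
C(6, 5) = 6


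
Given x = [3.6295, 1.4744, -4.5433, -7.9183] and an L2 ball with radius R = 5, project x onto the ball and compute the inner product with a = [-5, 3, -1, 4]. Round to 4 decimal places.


Step 1: Compute ||x|| (intermediates to 6 decimals).
||x|| = sqrt(3.6295^2 + 1.4744^2 + (-4.5433)^2 + (-7.9183)^2) = 9.934192
Step 2: Project.
Since ||x|| > R, scale = R/||x|| = 5/9.934192 = 0.503312, proj(x) = scale * x
proj(x) = [1.826771, 0.742083, -2.286697, -3.985375]
Step 3: Dot product.
a^T * proj(x) = -5*1.826771 + 3*0.742083 - 1*(-2.286697) + 4*(-3.985375) = -20.5624


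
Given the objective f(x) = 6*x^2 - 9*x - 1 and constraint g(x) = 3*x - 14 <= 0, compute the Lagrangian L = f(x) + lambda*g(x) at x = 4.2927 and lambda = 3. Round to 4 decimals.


Step 1: Evaluate f(x).
f(4.2927) = 6*4.2927^2 - 9*4.2927 - 1 = 70.9293
Step 2: Evaluate g(x).
g(4.2927) = 3*4.2927 - 14 = -1.1219
Step 3: Compute Lagrangian.
L = 70.9293 + 3*-1.1219 = 67.5636


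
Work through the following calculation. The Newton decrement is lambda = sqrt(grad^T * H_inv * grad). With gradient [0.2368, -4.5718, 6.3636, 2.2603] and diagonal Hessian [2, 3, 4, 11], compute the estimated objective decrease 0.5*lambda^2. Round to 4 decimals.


Step 1: H is diagonal, so H^(-1) * g = [0.1184, -1.5239, 1.5909, 0.2055].
Step 2: g^T H^(-1) g = sum_i g_i^2 / H_ii
  = (0.2368)^2/2 + (-4.5718)^2/3 + (6.3636)^2/4 + (2.2603)^2/11
  = 0.028 + 6.9671 + 10.1239 + 0.4645 = 17.5835
Step 3: Objective decrease = 0.5 * g^T H^(-1) g = 8.7917


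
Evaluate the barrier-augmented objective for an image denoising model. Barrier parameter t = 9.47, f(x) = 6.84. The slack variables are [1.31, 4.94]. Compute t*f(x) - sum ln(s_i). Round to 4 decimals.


Step 1: Compute log-barrier.
ln values: [0.27, 1.5974]
phi = -(0.27 + 1.5974) = -1.8674
Step 2: Compute augmented objective.
t*f(x) = 9.47*6.84 = 64.7748
Total = 64.7748 - 1.8674 = 62.9074


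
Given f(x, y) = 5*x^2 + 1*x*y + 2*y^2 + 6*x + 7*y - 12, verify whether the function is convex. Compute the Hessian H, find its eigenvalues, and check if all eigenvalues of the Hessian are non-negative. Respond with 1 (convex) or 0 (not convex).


The Hessian of f(x,y) = 5*x^2 + 1*x*y + 2*y^2 + 6*x + 7*y - 12 is:
H = [[10, 1], [1, 4]]
Trace = 10 + 4 = 14
Determinant = 10*4 - (1)^2 = 39
Discriminant = (14)^2 - 4*39 = 40.0
Eigenvalues: lambda_1 = 3.8377, lambda_2 = 10.1623
The function is convex.

1


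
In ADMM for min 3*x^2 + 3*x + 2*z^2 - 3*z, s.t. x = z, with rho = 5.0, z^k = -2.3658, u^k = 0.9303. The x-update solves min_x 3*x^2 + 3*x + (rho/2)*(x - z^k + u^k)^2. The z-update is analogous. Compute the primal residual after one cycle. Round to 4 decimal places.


ADMM iteration with rho = 5.0, z^k = -2.3658, u^k = 0.9303
Step 1: x-update.
Minimize 3*x^2 + 3*x + (5.0/2)*(x + 2.3658 + 0.9303)^2
FOC: (2*3 + 5.0)*x = -3 + 5.0*(-2.3658 - 0.9303)
x^{k+1} = -1.771
Step 2: z-update.
Minimize 2*z^2 - 3*z + (5.0/2)*(-1.771 - z + 0.9303)^2
FOC: (2*2 + 5.0)*z = 3 + 5.0*(-1.771 + 0.9303)
z^{k+1} = -0.1337
Step 3: u-update.
u^{k+1} = 0.9303 - 1.771 + 0.1337 = -0.707
Step 4: Primal residual = |-1.771 + 0.1337| = 1.6373


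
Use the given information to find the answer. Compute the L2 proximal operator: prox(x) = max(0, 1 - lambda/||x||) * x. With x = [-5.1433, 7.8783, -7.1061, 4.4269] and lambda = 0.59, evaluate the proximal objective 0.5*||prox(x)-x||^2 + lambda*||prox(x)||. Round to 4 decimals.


Step 1: Compute ||x||.
||x|| = 12.5943
Step 2: Compute scaling factor.
scale = max(0, 1 - 0.59/12.5943) = 0.9532
Step 3: prox(x) = [-4.9024, 7.5092, -6.7732, 4.2195]
||prox(x)|| = 12.0043
Step 4: Proximal objective.
0.5*||prox-x||^2 = 0.1741
lambda*||prox|| = 7.0825
Total = 7.2566


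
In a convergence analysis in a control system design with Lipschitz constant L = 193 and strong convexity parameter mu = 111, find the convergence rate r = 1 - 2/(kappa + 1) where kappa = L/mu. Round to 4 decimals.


Step 1: Compute the condition number.
kappa = L/mu = 193/111 = 1.7387
Step 2: Compute the convergence rate.
r = 1 - 2/(kappa + 1) = 1 - 2*mu/(L + mu) = (L - mu)/(L + mu) = 82/304 = 0.2697


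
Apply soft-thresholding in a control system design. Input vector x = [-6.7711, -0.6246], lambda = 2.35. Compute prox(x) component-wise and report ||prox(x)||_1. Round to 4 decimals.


Soft-thresholding with lambda = 2.35:
prox(-6.7711) = sign(-6.7711)*max(|-6.7711| - 2.35, 0) = -4.4211
prox(-0.6246) = sign(-0.6246)*max(|-0.6246| - 2.35, 0) = 0.0
prox(x) = [-4.4211, 0.0]
||prox(x)||_1 = 4.4211 + 0.0 = 4.4211


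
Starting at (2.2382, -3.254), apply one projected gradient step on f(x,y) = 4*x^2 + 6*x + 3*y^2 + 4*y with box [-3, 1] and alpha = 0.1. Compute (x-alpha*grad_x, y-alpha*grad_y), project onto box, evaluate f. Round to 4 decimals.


Step 1: Compute gradient at (2.2382, -3.254).
grad_x = 2*4*2.2382 + 6 = 23.9056
grad_y = 2*3*-3.254 + 4 = -15.524
Step 2: Gradient step.
x_raw = 2.2382 - 0.1*23.9056 = -0.1524
y_raw = -3.254 - 0.1*-15.524 = -1.7016
Step 3: Project onto [-3, 1].
x_proj = clip(-0.1524) = -0.1524
y_proj = clip(-1.7016) = -1.7016
Step 4: Evaluate f.
f(-0.1524, -1.7016) = 1.0586


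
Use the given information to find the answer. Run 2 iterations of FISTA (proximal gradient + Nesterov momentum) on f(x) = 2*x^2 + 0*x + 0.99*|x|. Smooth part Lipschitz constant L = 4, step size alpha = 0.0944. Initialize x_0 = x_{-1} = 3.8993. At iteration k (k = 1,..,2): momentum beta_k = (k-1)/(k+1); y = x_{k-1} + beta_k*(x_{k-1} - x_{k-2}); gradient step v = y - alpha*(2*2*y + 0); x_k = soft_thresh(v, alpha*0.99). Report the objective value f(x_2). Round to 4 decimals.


FISTA on f(x) = 2*x^2 + 0*x + 0.99*|x|
L = 4, alpha = 0.0944
Iteration 1: beta = 0.0, y = 3.8993 + 0.0*(3.8993 - 3.8993) = 3.8993
  grad(y) = 15.5972, v = y - alpha*grad = 2.4269
  prox(v) = soft_thresh(2.4269, 0.0935) = 2.3335
Iteration 2: beta = 0.3333, y = 2.3335 + 0.3333*(2.3335 - 3.8993) = 1.8115
  grad(y) = 7.2461, v = y - alpha*grad = 1.1275
  prox(v) = soft_thresh(1.1275, 0.0935) = 1.034
f(x_2) = 2*1.034^2 + 0*1.034 + 0.99*|1.034| = 3.1622


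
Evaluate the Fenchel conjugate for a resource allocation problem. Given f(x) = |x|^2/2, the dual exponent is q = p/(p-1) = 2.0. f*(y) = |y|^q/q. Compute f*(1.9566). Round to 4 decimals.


The conjugate exponent q satisfies 1/p + 1/q = 1.
p = 2, so q = 2/(2 - 1) = 2.0
|y|^q = 1.9566^2.0 = 3.8283
f*(1.9566) = 3.8283 / 2.0 = 1.9141


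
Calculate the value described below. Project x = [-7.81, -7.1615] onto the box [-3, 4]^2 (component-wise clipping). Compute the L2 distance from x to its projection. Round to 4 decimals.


Project each component onto [-3, 4].
clip(-7.81) = -3.0, clip(-7.1615) = -3.0
Projection = [-3.0, -3.0]
Squared diffs: [23.1361, 17.3181]
Distance = sqrt(40.4542) = 6.3604


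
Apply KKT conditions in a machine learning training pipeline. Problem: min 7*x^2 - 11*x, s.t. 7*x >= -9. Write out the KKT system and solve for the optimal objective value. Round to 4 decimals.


Step 1: Try lambda = 0 (constraint inactive).
Stationarity: 2*7*x - 11 = 0
x* = 11/(2*7) = 11/14 = 0.7857 (rounded; the exact value 11/14 is used below)
Check constraint: 7*0.7857 = 5.4999 >= -9 -- satisfied.
Step 2: Compute optimal value.
f(x*) = 7*(11/14)^2 - 11*(11/14) = -4.3214


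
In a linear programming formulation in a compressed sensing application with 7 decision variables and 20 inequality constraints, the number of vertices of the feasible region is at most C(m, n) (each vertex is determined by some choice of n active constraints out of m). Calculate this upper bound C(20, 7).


Each vertex corresponds to some choice of n active constraints out of m, so the number of vertices is at most C(m, n) = m! / (n!(m-n)!).
m = 20, n = 7
Numerator: 20 * 19 * 18 * 17 * 16 * 15 * 14
Denominator: 7! = 5040
C(20, 7) = 77520


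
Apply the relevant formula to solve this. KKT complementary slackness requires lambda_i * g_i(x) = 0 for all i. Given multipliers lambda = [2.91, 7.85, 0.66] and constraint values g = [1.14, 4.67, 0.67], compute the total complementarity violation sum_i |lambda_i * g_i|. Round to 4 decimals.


KKT complementary slackness check:
lambda_1 * g_1 = 2.91 * 1.14 = 3.3174
lambda_2 * g_2 = 7.85 * 4.67 = 36.6595
lambda_3 * g_3 = 0.66 * 0.67 = 0.4422
Total violation = 3.3174 + 36.6595 + 0.4422 = 40.4191


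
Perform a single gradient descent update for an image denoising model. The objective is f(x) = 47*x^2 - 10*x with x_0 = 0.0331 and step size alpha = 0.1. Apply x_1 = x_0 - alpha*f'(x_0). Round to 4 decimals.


We compute the gradient at x_0 and apply the update.
f'(x) = 94*x - 10
f'(0.0331) = 94*0.0331 - 10 = -6.8886
x_1 = 0.0331 - 0.1*-6.8886 = 0.722


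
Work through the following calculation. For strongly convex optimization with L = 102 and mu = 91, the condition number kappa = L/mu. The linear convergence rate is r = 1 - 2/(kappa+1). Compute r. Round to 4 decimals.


Step 1: Compute the condition number.
kappa = L/mu = 102/91 = 1.1209
Step 2: Compute the convergence rate.
r = 1 - 2/(kappa + 1) = 1 - 2*mu/(L + mu) = (L - mu)/(L + mu) = 11/193 = 0.057


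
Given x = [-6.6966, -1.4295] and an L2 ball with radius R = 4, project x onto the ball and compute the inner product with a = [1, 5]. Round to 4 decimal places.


Step 1: Compute ||x|| (intermediates to 6 decimals).
||x|| = sqrt((-6.6966)^2 + (-1.4295)^2) = 6.847476
Step 2: Project.
Since ||x|| > R, scale = R/||x|| = 4/6.847476 = 0.584157, proj(x) = scale * x
proj(x) = [-3.911866, -0.835052]
Step 3: Dot product.
a^T * proj(x) = 1*(-3.911866) + 5*(-0.835052) = -8.0871


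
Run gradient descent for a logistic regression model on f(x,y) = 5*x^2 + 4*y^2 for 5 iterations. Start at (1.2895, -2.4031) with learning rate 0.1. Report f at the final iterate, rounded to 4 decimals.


Gradient descent on f(x,y) = 5*x^2 + 4*y^2.
Starting point: (1.2895, -2.4031), alpha = 0.1
Step 1: grad_x = 2*5*1.2895 = 12.895, grad_y = 2*4*-2.4031 = -19.2248
  x_1 = 1.2895 - 0.1*12.895 = -0.0
  y_1 = -2.4031 - 0.1*-19.2248 = -0.4806
Step 2: grad_x = 2*5*-0.0 = -0.0, grad_y = 2*4*-0.4806 = -3.845
  x_2 = -0.0 - 0.1*-0.0 = 0.0
  y_2 = -0.4806 - 0.1*-3.845 = -0.0961
Step 3: grad_x = 2*5*0.0 = 0.0, grad_y = 2*4*-0.0961 = -0.769
  x_3 = 0.0 - 0.1*0.0 = 0.0
  y_3 = -0.0961 - 0.1*-0.769 = -0.0192
Step 4: grad_x = 2*5*0.0 = 0.0, grad_y = 2*4*-0.0192 = -0.1538
  x_4 = 0.0 - 0.1*0.0 = 0.0
  y_4 = -0.0192 - 0.1*-0.1538 = -0.0038
Step 5: grad_x = 2*5*0.0 = 0.0, grad_y = 2*4*-0.0038 = -0.0308
  x_5 = 0.0 - 0.1*0.0 = 0.0
  y_5 = -0.0038 - 0.1*-0.0308 = -0.0008
f(0.0, -0.0008) = 5*0.0^2 + 4*(-0.0008)^2 = 0.0


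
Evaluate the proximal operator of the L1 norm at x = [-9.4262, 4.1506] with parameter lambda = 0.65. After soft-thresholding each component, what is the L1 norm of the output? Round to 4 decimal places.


Soft-thresholding with lambda = 0.65:
prox(-9.4262) = sign(-9.4262)*max(|-9.4262| - 0.65, 0) = -8.7762
prox(4.1506) = sign(4.1506)*max(|4.1506| - 0.65, 0) = 3.5006
prox(x) = [-8.7762, 3.5006]
||prox(x)||_1 = 8.7762 + 3.5006 = 12.2768


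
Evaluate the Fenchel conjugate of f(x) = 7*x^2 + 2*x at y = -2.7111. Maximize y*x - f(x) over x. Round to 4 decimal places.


f*(y) = sup_x {y*x - a*x^2 - b*x} = sup_x {(y-b)*x - a*x^2}
FOC: (y - b) - 2a*x = 0 => x* = (y - b)/(2a)
x* = (-2.7111 - 2)/(2*7) = -0.3365
f*(-2.7111) = (y-b)^2/(4a) = (-2.7111 - 2)^2/(4*7)
= 22.1945/28 = 0.7927


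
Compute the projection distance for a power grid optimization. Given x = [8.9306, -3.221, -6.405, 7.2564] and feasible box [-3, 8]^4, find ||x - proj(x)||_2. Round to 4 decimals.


Project each component onto [-3, 8].
clip(8.9306) = 8.0, clip(-3.221) = -3.0, clip(-6.405) = -3.0, clip(7.2564) = 7.2564
Projection = [8.0, -3.0, -3.0, 7.2564]
Squared diffs: [0.866, 0.0488, 11.594, 0.0]
Distance = sqrt(12.5088) = 3.5368


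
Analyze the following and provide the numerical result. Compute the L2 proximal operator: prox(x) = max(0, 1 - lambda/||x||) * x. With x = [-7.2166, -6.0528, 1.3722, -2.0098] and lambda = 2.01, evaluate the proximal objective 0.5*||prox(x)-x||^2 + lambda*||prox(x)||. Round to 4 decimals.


Step 1: Compute ||x||.
||x|| = 9.7282
Step 2: Compute scaling factor.
scale = max(0, 1 - 2.01/9.7282) = 0.7934
Step 3: prox(x) = [-5.7255, -4.8022, 1.0887, -1.5945]
||prox(x)|| = 7.7182
Step 4: Proximal objective.
0.5*||prox-x||^2 = 2.0201
lambda*||prox|| = 15.5136
Total = 17.5336


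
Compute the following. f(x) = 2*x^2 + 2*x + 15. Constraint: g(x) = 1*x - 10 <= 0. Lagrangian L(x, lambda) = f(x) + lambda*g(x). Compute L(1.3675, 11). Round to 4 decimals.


Step 1: Evaluate f(x).
f(1.3675) = 2*1.3675^2 + 2*1.3675 + 15 = 21.4751
Step 2: Evaluate g(x).
g(1.3675) = 1*1.3675 - 10 = -8.6325
Step 3: Compute Lagrangian.
L = 21.4751 + 11*-8.6325 = -73.4824


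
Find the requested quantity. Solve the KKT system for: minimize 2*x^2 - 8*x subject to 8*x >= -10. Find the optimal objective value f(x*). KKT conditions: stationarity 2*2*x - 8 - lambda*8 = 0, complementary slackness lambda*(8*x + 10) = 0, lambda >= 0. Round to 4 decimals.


Step 1: Try lambda = 0 (constraint inactive).
Stationarity: 2*2*x - 8 = 0
x* = 8/(2*2) = 2.0
Check constraint: 8*2.0 = 16.0 >= -10 -- satisfied.
Step 2: Compute optimal value.
f(x*) = 2*2.0^2 - 8*2.0 = -8.0


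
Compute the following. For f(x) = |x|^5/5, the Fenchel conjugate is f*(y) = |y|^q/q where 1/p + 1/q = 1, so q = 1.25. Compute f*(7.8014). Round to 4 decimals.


The conjugate exponent q satisfies 1/p + 1/q = 1.
p = 5, so q = 5/(5 - 1) = 1.25
|y|^q = 7.8014^1.25 = 13.0381
f*(7.8014) = 13.0381 / 1.25 = 10.4305


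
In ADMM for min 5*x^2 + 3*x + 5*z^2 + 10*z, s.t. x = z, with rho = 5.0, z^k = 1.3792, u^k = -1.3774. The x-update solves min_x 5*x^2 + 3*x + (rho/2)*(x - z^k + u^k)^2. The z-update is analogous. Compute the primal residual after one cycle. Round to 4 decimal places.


ADMM iteration with rho = 5.0, z^k = 1.3792, u^k = -1.3774
Step 1: x-update.
Minimize 5*x^2 + 3*x + (5.0/2)*(x - 1.3792 - 1.3774)^2
FOC: (2*5 + 5.0)*x = -3 + 5.0*(1.3792 + 1.3774)
x^{k+1} = 0.7189
Step 2: z-update.
Minimize 5*z^2 + 10*z + (5.0/2)*(0.7189 - z - 1.3774)^2
FOC: (2*5 + 5.0)*z = -10 + 5.0*(0.7189 - 1.3774)
z^{k+1} = -0.8862
Step 3: u-update.
u^{k+1} = -1.3774 + 0.7189 + 0.8862 = 0.2276
Step 4: Primal residual = |0.7189 + 0.8862| = 1.605


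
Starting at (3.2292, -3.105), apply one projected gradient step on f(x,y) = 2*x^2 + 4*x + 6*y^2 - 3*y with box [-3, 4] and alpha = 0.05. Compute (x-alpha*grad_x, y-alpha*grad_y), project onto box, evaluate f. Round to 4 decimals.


Step 1: Compute gradient at (3.2292, -3.105).
grad_x = 2*2*3.2292 + 4 = 16.9168
grad_y = 2*6*-3.105 - 3 = -40.26
Step 2: Gradient step.
x_raw = 3.2292 - 0.05*16.9168 = 2.3834
y_raw = -3.105 - 0.05*-40.26 = -1.092
Step 3: Project onto [-3, 4].
x_proj = clip(2.3834) = 2.3834
y_proj = clip(-1.092) = -1.092
Step 4: Evaluate f.
f(2.3834, -1.092) = 31.325


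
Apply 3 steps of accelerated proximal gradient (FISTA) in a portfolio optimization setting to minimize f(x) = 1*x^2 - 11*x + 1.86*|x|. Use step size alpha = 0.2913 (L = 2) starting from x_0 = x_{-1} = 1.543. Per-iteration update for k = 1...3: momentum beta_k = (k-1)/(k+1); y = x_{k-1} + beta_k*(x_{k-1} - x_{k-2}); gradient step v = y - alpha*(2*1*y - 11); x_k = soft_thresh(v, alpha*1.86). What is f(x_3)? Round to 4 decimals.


FISTA on f(x) = 1*x^2 - 11*x + 1.86*|x|
L = 2, alpha = 0.2913
Iteration 1: beta = 0.0, y = 1.543 + 0.0*(1.543 - 1.543) = 1.543
  grad(y) = -7.914, v = y - alpha*grad = 3.8483
  prox(v) = soft_thresh(3.8483, 0.5418) = 3.3065
Iteration 2: beta = 0.3333, y = 3.3065 + 0.3333*(3.3065 - 1.543) = 3.8944
  grad(y) = -3.2113, v = y - alpha*grad = 4.8298
  prox(v) = soft_thresh(4.8298, 0.5418) = 4.288
Iteration 3: beta = 0.5, y = 4.288 + 0.5*(4.288 - 3.3065) = 4.7787
  grad(y) = -1.4425, v = y - alpha*grad = 5.1989
  prox(v) = soft_thresh(5.1989, 0.5418) = 4.6571
f(x_3) = 1*4.6571^2 - 11*4.6571 + 1.86*|4.6571| = -20.8773


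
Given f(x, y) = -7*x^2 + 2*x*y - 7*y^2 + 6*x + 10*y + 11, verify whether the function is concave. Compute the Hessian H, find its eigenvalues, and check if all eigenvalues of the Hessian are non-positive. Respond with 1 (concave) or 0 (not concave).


The Hessian of f(x,y) = -7*x^2 + 2*x*y - 7*y^2 + 6*x + 10*y + 11 is:
H = [[-14, 2], [2, -14]]
Trace = -14 - 14 = -28
Determinant = -14*-14 - (2)^2 = 192
Discriminant = (-28)^2 - 4*192 = 16.0
Eigenvalues: lambda_1 = -16.0, lambda_2 = -12.0
The function is concave.

1


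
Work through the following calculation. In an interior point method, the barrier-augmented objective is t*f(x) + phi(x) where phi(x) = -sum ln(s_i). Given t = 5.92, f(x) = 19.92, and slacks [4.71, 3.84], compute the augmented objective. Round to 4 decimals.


Step 1: Compute log-barrier.
ln values: [1.5497, 1.3455]
phi = -(1.5497 + 1.3455) = -2.8952
Step 2: Compute augmented objective.
t*f(x) = 5.92*19.92 = 117.9264
Total = 117.9264 - 2.8952 = 115.0312


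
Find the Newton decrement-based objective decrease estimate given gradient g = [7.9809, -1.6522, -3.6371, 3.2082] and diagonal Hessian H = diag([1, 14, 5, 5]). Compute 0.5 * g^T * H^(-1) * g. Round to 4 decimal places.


Step 1: H is diagonal, so H^(-1) * g = [7.9809, -0.118, -0.7274, 0.6416].
Step 2: g^T H^(-1) g = sum_i g_i^2 / H_ii
  = (7.9809)^2/1 + (-1.6522)^2/14 + (-3.6371)^2/5 + (3.2082)^2/5
  = 63.6948 + 0.195 + 2.6457 + 2.0585 = 68.594
Step 3: Objective decrease = 0.5 * g^T H^(-1) g = 34.297


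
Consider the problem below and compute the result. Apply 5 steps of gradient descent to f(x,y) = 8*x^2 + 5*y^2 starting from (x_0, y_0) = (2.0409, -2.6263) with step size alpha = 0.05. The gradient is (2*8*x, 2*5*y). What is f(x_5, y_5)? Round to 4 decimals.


Gradient descent on f(x,y) = 8*x^2 + 5*y^2.
Starting point: (2.0409, -2.6263), alpha = 0.05
Step 1: grad_x = 2*8*2.0409 = 32.6544, grad_y = 2*5*-2.6263 = -26.263
  x_1 = 2.0409 - 0.05*32.6544 = 0.4082
  y_1 = -2.6263 - 0.05*-26.263 = -1.3132
Step 2: grad_x = 2*8*0.4082 = 6.5309, grad_y = 2*5*-1.3132 = -13.1315
  x_2 = 0.4082 - 0.05*6.5309 = 0.0816
  y_2 = -1.3132 - 0.05*-13.1315 = -0.6566
Step 3: grad_x = 2*8*0.0816 = 1.3062, grad_y = 2*5*-0.6566 = -6.5658
  x_3 = 0.0816 - 0.05*1.3062 = 0.0163
  y_3 = -0.6566 - 0.05*-6.5658 = -0.3283
Step 4: grad_x = 2*8*0.0163 = 0.2612, grad_y = 2*5*-0.3283 = -3.2829
  x_4 = 0.0163 - 0.05*0.2612 = 0.0033
  y_4 = -0.3283 - 0.05*-3.2829 = -0.1641
Step 5: grad_x = 2*8*0.0033 = 0.0522, grad_y = 2*5*-0.1641 = -1.6414
  x_5 = 0.0033 - 0.05*0.0522 = 0.0007
  y_5 = -0.1641 - 0.05*-1.6414 = -0.0821
f(0.0007, -0.0821) = 8*0.0007^2 + 5*(-0.0821)^2 = 0.0337


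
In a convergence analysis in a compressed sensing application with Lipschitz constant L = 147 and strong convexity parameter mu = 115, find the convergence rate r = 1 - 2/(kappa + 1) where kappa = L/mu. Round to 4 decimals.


Step 1: Compute the condition number.
kappa = L/mu = 147/115 = 1.2783
Step 2: Compute the convergence rate.
r = 1 - 2/(kappa + 1) = 1 - 2*mu/(L + mu) = (L - mu)/(L + mu) = 32/262 = 0.1221


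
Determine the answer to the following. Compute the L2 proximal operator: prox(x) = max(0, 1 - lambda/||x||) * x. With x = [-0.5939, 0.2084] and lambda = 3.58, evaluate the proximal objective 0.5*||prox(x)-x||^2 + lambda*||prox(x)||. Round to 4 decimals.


Step 1: Compute ||x||.
||x|| = 0.6294
Step 2: Compute scaling factor.
scale = max(0, 1 - 3.58/0.6294) = 0.0
Step 3: prox(x) = [-0.0, 0.0]
||prox(x)|| = 0.0
Step 4: Proximal objective.
0.5*||prox-x||^2 = 0.1981
lambda*||prox|| = 0.0
Total = 0.1981


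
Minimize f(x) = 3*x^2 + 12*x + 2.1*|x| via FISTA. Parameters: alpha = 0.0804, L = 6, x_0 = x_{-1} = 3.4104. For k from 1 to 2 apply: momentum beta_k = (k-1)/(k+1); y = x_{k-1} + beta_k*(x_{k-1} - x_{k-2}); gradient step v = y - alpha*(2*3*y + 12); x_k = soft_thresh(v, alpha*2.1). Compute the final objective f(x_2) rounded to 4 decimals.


FISTA on f(x) = 3*x^2 + 12*x + 2.1*|x|
L = 6, alpha = 0.0804
Iteration 1: beta = 0.0, y = 3.4104 + 0.0*(3.4104 - 3.4104) = 3.4104
  grad(y) = 32.4624, v = y - alpha*grad = 0.8004
  prox(v) = soft_thresh(0.8004, 0.1688) = 0.6316
Iteration 2: beta = 0.3333, y = 0.6316 + 0.3333*(0.6316 - 3.4104) = -0.2947
  grad(y) = 10.2319, v = y - alpha*grad = -1.1173
  prox(v) = soft_thresh(-1.1173, 0.1688) = -0.9485
f(x_2) = 3*(-0.9485)^2 + 12*(-0.9485) + 2.1*|-0.9485| = -6.6912


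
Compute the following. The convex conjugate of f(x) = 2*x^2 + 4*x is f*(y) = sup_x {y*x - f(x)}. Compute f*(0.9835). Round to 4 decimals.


f*(y) = sup_x {y*x - a*x^2 - b*x} = sup_x {(y-b)*x - a*x^2}
FOC: (y - b) - 2a*x = 0 => x* = (y - b)/(2a)
x* = (0.9835 - 4)/(2*2) = -0.7541
f*(0.9835) = (y-b)^2/(4a) = (0.9835 - 4)^2/(4*2)
= 9.0993/8 = 1.1374


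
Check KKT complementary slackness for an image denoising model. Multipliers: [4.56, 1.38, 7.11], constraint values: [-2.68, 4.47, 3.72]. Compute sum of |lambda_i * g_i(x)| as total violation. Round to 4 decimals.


KKT complementary slackness check:
lambda_1 * g_1 = 4.56 * -2.68 = -12.2208
lambda_2 * g_2 = 1.38 * 4.47 = 6.1686
lambda_3 * g_3 = 7.11 * 3.72 = 26.4492
Total violation = 12.2208 + 6.1686 + 26.4492 = 44.8386


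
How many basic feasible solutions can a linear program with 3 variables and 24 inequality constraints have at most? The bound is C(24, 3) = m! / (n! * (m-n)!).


Each vertex corresponds to some choice of n active constraints out of m, so the number of vertices is at most C(m, n) = m! / (n!(m-n)!).
m = 24, n = 3
Numerator: 24 * 23 * 22
Denominator: 3! = 6
C(24, 3) = 2024
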